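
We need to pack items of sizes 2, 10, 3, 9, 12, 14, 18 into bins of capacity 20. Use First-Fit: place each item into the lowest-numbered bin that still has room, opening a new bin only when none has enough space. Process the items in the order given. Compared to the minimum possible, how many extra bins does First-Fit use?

First-Fit: [2,10,3] [9] [12] [14] [18] → 5 bins.
Total size 68; any packing needs at least ⌈68/20⌉ = 4 bins.
An optimal packing achieves that bound: [18,2] [14,3] [12] [10,9] → 4 bins.
Excess: 5 − 4 = 1.

1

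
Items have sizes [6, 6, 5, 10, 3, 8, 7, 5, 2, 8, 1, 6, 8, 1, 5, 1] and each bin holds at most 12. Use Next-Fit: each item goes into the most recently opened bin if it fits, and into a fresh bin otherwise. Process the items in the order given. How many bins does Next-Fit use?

Put 6 in bin 1; 6 remain.
Put 6 in bin 1; 0 remain.
Put 5 in bin 2; 7 remain.
Put 10 in bin 3; 2 remain.
Put 3 in bin 4; 9 remain.
Put 8 in bin 4; 1 remain.
Put 7 in bin 5; 5 remain.
Put 5 in bin 5; 0 remain.
Put 2 in bin 6; 10 remain.
Put 8 in bin 6; 2 remain.
Put 1 in bin 6; 1 remain.
Put 6 in bin 7; 6 remain.
Put 8 in bin 8; 4 remain.
Put 1 in bin 8; 3 remain.
Put 5 in bin 9; 7 remain.
Put 1 in bin 9; 6 remain.
Final bins: [6,6] [5] [10] [3,8] [7,5] [2,8,1] [6] [8,1] [5,1].

9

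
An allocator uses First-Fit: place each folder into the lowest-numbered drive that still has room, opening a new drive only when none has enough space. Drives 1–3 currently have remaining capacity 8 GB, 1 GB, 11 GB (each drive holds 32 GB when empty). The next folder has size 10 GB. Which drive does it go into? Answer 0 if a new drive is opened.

3

Drives with room: drive 3 (11 GB).
The first with room is drive 3.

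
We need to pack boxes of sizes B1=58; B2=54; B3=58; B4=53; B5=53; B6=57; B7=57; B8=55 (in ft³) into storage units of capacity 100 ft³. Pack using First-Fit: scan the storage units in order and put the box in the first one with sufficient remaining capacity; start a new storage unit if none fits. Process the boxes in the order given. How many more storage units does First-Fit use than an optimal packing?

First-Fit: [58] [54] [58] [53] [53] [57] [57] [55] → 8 storage units.
8 boxes exceed 50 ft³ (half the capacity), and no two of those can share a storage unit, so at least 8 storage units are needed.
So 8 is already optimal.

0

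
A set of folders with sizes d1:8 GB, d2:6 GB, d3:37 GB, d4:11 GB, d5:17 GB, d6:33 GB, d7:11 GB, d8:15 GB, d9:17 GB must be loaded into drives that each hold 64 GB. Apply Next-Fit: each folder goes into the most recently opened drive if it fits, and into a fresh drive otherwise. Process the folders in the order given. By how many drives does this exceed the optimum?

Next-Fit: [8,6,37,11] [17,33,11] [15,17] → 3 drives.
Total size 155 GB; any packing needs at least ⌈155/64⌉ = 3 drives.
So 3 is already optimal.

0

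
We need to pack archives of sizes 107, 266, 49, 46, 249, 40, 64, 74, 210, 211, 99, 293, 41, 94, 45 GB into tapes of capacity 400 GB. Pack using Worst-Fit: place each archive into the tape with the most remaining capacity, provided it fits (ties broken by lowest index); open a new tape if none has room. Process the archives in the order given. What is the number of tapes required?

107 GB → tape 1 (remaining 293 GB)
266 GB → tape 1 (remaining 27 GB)
49 GB → tape 2 (remaining 351 GB)
46 GB → tape 2 (remaining 305 GB)
249 GB → tape 2 (remaining 56 GB)
40 GB → tape 2 (remaining 16 GB)
64 GB → tape 3 (remaining 336 GB)
74 GB → tape 3 (remaining 262 GB)
210 GB → tape 3 (remaining 52 GB)
211 GB → tape 4 (remaining 189 GB)
99 GB → tape 4 (remaining 90 GB)
293 GB → tape 5 (remaining 107 GB)
41 GB → tape 5 (remaining 66 GB)
94 GB → tape 6 (remaining 306 GB)
45 GB → tape 6 (remaining 261 GB)

6 tapes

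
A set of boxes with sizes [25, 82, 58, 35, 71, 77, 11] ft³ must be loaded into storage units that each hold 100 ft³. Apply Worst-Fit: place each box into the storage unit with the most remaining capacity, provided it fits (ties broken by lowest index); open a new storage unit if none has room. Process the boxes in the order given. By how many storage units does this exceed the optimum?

Worst-Fit: [25,58] [82] [35,11] [71] [77] → 5 storage units.
Total size 359 ft³; any packing needs at least ⌈359/100⌉ = 4 storage units.
An optimal packing achieves that bound: [82,11] [77] [71,25] [58,35] → 4 storage units.
Excess: 5 − 4 = 1.

1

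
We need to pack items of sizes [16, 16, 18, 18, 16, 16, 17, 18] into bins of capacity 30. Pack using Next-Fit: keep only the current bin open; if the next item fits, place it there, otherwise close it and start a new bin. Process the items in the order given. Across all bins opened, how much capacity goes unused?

Put 16 in bin 1; 14 remain.
Put 16 in bin 2; 14 remain.
Put 18 in bin 3; 12 remain.
Put 18 in bin 4; 12 remain.
Put 16 in bin 5; 14 remain.
Put 16 in bin 6; 14 remain.
Put 17 in bin 7; 13 remain.
Put 18 in bin 8; 12 remain.
8 bins × 30 = 240; used 135; unused 105.

105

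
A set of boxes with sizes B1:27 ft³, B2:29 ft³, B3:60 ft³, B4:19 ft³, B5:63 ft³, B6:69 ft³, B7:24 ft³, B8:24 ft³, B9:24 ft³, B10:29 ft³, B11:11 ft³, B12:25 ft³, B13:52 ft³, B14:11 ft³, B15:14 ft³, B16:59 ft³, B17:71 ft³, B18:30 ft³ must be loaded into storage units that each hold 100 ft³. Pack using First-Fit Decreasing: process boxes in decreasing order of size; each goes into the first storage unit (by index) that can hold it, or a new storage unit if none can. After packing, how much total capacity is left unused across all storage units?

Sorted descending: 71, 69, 63, 60, 59, 52, 30, 29, 29, 27, 25, 24, 24, 24, 19, 14, 11, 11.
Put 71 ft³ in storage unit 1; 29 ft³ remain.
Put 69 ft³ in storage unit 2; 31 ft³ remain.
Put 63 ft³ in storage unit 3; 37 ft³ remain.
Put 60 ft³ in storage unit 4; 40 ft³ remain.
Put 59 ft³ in storage unit 5; 41 ft³ remain.
Put 52 ft³ in storage unit 6; 48 ft³ remain.
Put 30 ft³ in storage unit 2; 1 ft³ remain.
Put 29 ft³ in storage unit 1; 0 ft³ remain.
Put 29 ft³ in storage unit 3; 8 ft³ remain.
Put 27 ft³ in storage unit 4; 13 ft³ remain.
Put 25 ft³ in storage unit 5; 16 ft³ remain.
Put 24 ft³ in storage unit 6; 24 ft³ remain.
Put 24 ft³ in storage unit 6; 0 ft³ remain.
Put 24 ft³ in storage unit 7; 76 ft³ remain.
Put 19 ft³ in storage unit 7; 57 ft³ remain.
Put 14 ft³ in storage unit 5; 2 ft³ remain.
Put 11 ft³ in storage unit 4; 2 ft³ remain.
Put 11 ft³ in storage unit 7; 46 ft³ remain.
7 storage units × 100 ft³ = 700 ft³; used 641 ft³; unused 59 ft³.

59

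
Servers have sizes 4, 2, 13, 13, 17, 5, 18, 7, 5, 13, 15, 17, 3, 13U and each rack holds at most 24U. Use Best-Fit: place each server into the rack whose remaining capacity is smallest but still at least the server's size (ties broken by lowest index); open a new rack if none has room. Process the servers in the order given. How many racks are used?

8 racks

Put 4U in rack 1; 20U remain.
Put 2U in rack 1; 18U remain.
Put 13U in rack 1; 5U remain.
Put 13U in rack 2; 11U remain.
Put 17U in rack 3; 7U remain.
Put 5U in rack 1; 0U remain.
Put 18U in rack 4; 6U remain.
Put 7U in rack 3; 0U remain.
Put 5U in rack 4; 1U remain.
Put 13U in rack 5; 11U remain.
Put 15U in rack 6; 9U remain.
Put 17U in rack 7; 7U remain.
Put 3U in rack 7; 4U remain.
Put 13U in rack 8; 11U remain.
Final racks: [4,2,13,5] [13] [17,7] [18,5] [13] [15] [17,3] [13].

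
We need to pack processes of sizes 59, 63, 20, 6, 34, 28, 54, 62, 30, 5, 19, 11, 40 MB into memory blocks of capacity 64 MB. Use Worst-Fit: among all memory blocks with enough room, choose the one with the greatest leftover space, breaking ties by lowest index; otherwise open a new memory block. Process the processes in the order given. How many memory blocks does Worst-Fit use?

8

memory block 1: place 59 MB, 5 MB left
memory block 2: place 63 MB, 1 MB left
memory block 3: place 20 MB, 44 MB left
memory block 3: place 6 MB, 38 MB left
memory block 3: place 34 MB, 4 MB left
memory block 4: place 28 MB, 36 MB left
memory block 5: place 54 MB, 10 MB left
memory block 6: place 62 MB, 2 MB left
memory block 4: place 30 MB, 6 MB left
memory block 5: place 5 MB, 5 MB left
memory block 7: place 19 MB, 45 MB left
memory block 7: place 11 MB, 34 MB left
memory block 8: place 40 MB, 24 MB left
Final memory blocks: [59] [63] [20,6,34] [28,30] [54,5] [62] [19,11] [40].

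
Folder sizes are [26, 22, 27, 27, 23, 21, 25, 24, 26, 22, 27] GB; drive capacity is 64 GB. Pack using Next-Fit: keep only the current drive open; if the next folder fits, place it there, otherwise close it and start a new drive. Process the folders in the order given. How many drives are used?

drive 1: place 26 GB, 38 GB left
drive 1: place 22 GB, 16 GB left
drive 2: place 27 GB, 37 GB left
drive 2: place 27 GB, 10 GB left
drive 3: place 23 GB, 41 GB left
drive 3: place 21 GB, 20 GB left
drive 4: place 25 GB, 39 GB left
drive 4: place 24 GB, 15 GB left
drive 5: place 26 GB, 38 GB left
drive 5: place 22 GB, 16 GB left
drive 6: place 27 GB, 37 GB left

6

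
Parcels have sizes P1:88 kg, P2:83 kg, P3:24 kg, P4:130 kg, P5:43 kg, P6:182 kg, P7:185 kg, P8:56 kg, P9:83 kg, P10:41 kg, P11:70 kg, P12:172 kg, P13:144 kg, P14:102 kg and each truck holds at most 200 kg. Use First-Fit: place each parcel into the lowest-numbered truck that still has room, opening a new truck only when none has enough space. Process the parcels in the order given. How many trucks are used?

8 trucks

Put P1 (88 kg) in truck 1; 112 kg remain.
Put P2 (83 kg) in truck 1; 29 kg remain.
Put P3 (24 kg) in truck 1; 5 kg remain.
Put P4 (130 kg) in truck 2; 70 kg remain.
Put P5 (43 kg) in truck 2; 27 kg remain.
Put P6 (182 kg) in truck 3; 18 kg remain.
Put P7 (185 kg) in truck 4; 15 kg remain.
Put P8 (56 kg) in truck 5; 144 kg remain.
Put P9 (83 kg) in truck 5; 61 kg remain.
Put P10 (41 kg) in truck 5; 20 kg remain.
Put P11 (70 kg) in truck 6; 130 kg remain.
Put P12 (172 kg) in truck 7; 28 kg remain.
Put P13 (144 kg) in truck 8; 56 kg remain.
Put P14 (102 kg) in truck 6; 28 kg remain.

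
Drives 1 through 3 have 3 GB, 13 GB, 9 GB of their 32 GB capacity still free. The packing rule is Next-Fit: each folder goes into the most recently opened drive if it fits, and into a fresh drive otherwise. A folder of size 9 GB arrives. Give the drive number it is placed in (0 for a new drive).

Next-Fit only looks at drive 3, which has 9 GB free.
9 GB fits there.

3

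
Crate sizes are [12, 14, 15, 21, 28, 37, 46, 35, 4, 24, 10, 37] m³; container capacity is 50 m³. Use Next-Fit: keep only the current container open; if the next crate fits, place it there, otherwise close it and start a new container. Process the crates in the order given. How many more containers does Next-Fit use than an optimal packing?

Next-Fit: [12,14,15] [21,28] [37] [46] [35,4] [24,10] [37] → 7 containers.
Total size 283 m³; any packing needs at least ⌈283/50⌉ = 6 containers.
An optimal packing achieves that bound: [46,4] [37,12] [37,10] [35,15] [28,21] [24,14] → 6 containers.
Excess: 7 − 6 = 1.

1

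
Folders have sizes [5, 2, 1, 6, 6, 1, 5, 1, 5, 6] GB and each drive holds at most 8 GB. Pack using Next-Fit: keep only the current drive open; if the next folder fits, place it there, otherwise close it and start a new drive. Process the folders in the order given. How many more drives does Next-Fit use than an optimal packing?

0

Next-Fit: [5,2,1] [6] [6,1] [5,1] [5] [6] → 6 drives.
6 folders exceed 4 GB (half the capacity), and no two of those can share a drive, so at least 6 drives are needed.
So 6 is already optimal.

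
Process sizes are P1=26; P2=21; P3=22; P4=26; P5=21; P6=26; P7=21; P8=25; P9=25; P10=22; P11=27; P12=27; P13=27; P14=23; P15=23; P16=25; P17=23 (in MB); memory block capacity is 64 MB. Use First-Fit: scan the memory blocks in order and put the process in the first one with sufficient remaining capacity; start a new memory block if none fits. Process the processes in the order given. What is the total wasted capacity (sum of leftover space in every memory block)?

166

Put P1 (26 MB) in memory block 1; 38 MB remain.
Put P2 (21 MB) in memory block 1; 17 MB remain.
Put P3 (22 MB) in memory block 2; 42 MB remain.
Put P4 (26 MB) in memory block 2; 16 MB remain.
Put P5 (21 MB) in memory block 3; 43 MB remain.
Put P6 (26 MB) in memory block 3; 17 MB remain.
Put P7 (21 MB) in memory block 4; 43 MB remain.
Put P8 (25 MB) in memory block 4; 18 MB remain.
Put P9 (25 MB) in memory block 5; 39 MB remain.
Put P10 (22 MB) in memory block 5; 17 MB remain.
Put P11 (27 MB) in memory block 6; 37 MB remain.
Put P12 (27 MB) in memory block 6; 10 MB remain.
Put P13 (27 MB) in memory block 7; 37 MB remain.
Put P14 (23 MB) in memory block 7; 14 MB remain.
Put P15 (23 MB) in memory block 8; 41 MB remain.
Put P16 (25 MB) in memory block 8; 16 MB remain.
Put P17 (23 MB) in memory block 9; 41 MB remain.
9 memory blocks × 64 MB = 576 MB; used 410 MB; unused 166 MB.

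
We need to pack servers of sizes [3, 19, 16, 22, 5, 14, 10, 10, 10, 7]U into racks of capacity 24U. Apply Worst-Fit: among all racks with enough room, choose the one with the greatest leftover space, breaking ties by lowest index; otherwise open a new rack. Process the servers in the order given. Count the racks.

6

3U → rack 1 (remaining 21U)
19U → rack 1 (remaining 2U)
16U → rack 2 (remaining 8U)
22U → rack 3 (remaining 2U)
5U → rack 2 (remaining 3U)
14U → rack 4 (remaining 10U)
10U → rack 4 (remaining 0U)
10U → rack 5 (remaining 14U)
10U → rack 5 (remaining 4U)
7U → rack 6 (remaining 17U)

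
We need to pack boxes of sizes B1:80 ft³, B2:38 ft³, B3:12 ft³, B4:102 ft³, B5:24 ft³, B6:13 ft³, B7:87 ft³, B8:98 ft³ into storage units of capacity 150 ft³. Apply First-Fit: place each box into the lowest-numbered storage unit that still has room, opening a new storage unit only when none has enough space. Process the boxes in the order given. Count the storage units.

Put B1 (80 ft³) in storage unit 1; 70 ft³ remain.
Put B2 (38 ft³) in storage unit 1; 32 ft³ remain.
Put B3 (12 ft³) in storage unit 1; 20 ft³ remain.
Put B4 (102 ft³) in storage unit 2; 48 ft³ remain.
Put B5 (24 ft³) in storage unit 2; 24 ft³ remain.
Put B6 (13 ft³) in storage unit 1; 7 ft³ remain.
Put B7 (87 ft³) in storage unit 3; 63 ft³ remain.
Put B8 (98 ft³) in storage unit 4; 52 ft³ remain.

4 storage units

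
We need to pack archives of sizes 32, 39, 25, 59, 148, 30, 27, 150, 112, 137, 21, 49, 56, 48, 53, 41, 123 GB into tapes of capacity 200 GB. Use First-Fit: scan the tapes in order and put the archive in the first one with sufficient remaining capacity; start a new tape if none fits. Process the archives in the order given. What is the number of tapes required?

7 tapes

tape 1: place 32 GB, 168 GB left
tape 1: place 39 GB, 129 GB left
tape 1: place 25 GB, 104 GB left
tape 1: place 59 GB, 45 GB left
tape 2: place 148 GB, 52 GB left
tape 1: place 30 GB, 15 GB left
tape 2: place 27 GB, 25 GB left
tape 3: place 150 GB, 50 GB left
tape 4: place 112 GB, 88 GB left
tape 5: place 137 GB, 63 GB left
tape 2: place 21 GB, 4 GB left
tape 3: place 49 GB, 1 GB left
tape 4: place 56 GB, 32 GB left
tape 5: place 48 GB, 15 GB left
tape 6: place 53 GB, 147 GB left
tape 6: place 41 GB, 106 GB left
tape 7: place 123 GB, 77 GB left
Final tapes: [32,39,25,59,30] [148,27,21] [150,49] [112,56] [137,48] [53,41] [123].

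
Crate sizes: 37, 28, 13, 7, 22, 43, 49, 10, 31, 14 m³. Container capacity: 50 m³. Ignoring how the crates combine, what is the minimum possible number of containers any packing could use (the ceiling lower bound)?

Total size = 37 + 28 + 13 + 7 + 22 + 43 + 49 + 10 + 31 + 14 = 254 m³.
⌈254 / 50⌉ = 6.

6 containers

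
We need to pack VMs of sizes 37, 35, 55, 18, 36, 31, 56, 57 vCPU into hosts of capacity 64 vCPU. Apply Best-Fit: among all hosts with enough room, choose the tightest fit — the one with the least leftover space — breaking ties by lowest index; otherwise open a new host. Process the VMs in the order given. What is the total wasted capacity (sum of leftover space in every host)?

123

host 1: place 37 vCPU, 27 vCPU left
host 2: place 35 vCPU, 29 vCPU left
host 3: place 55 vCPU, 9 vCPU left
host 1: place 18 vCPU, 9 vCPU left
host 4: place 36 vCPU, 28 vCPU left
host 5: place 31 vCPU, 33 vCPU left
host 6: place 56 vCPU, 8 vCPU left
host 7: place 57 vCPU, 7 vCPU left
7 hosts × 64 vCPU = 448 vCPU; used 325 vCPU; unused 123 vCPU.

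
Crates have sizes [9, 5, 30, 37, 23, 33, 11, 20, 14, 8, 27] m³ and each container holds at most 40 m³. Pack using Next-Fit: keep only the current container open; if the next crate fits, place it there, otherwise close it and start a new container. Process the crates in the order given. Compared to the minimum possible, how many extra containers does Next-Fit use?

2

Next-Fit: [9,5] [30] [37] [23] [33] [11,20] [14,8] [27] → 8 containers.
Total size 217 m³; any packing needs at least ⌈217/40⌉ = 6 containers.
An optimal packing achieves that bound: [37] [33,5] [30,9] [27,11] [23,14] [20,8] → 6 containers.
Excess: 8 − 6 = 2.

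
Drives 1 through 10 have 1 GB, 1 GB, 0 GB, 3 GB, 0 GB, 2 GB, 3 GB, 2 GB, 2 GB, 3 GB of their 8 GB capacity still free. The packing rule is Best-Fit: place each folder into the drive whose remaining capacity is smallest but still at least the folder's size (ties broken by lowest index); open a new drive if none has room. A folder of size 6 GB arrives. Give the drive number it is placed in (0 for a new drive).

0

No drive has ≥ 6 GB free, so a new drive is opened.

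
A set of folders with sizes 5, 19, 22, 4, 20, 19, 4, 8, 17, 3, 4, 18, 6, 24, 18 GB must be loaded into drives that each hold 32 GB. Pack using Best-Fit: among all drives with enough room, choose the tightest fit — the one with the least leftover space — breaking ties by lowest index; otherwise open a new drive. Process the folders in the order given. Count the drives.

drive 1: place 5 GB, 27 GB left
drive 1: place 19 GB, 8 GB left
drive 2: place 22 GB, 10 GB left
drive 1: place 4 GB, 4 GB left
drive 3: place 20 GB, 12 GB left
drive 4: place 19 GB, 13 GB left
drive 1: place 4 GB, 0 GB left
drive 2: place 8 GB, 2 GB left
drive 5: place 17 GB, 15 GB left
drive 3: place 3 GB, 9 GB left
drive 3: place 4 GB, 5 GB left
drive 6: place 18 GB, 14 GB left
drive 4: place 6 GB, 7 GB left
drive 7: place 24 GB, 8 GB left
drive 8: place 18 GB, 14 GB left
Final drives: [5,19,4,4] [22,8] [20,3,4] [19,6] [17] [18] [24] [18].

8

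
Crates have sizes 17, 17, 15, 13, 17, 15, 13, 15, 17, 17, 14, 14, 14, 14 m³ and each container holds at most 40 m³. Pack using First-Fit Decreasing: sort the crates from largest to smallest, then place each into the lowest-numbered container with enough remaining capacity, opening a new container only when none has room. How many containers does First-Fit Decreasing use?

7

Sorted descending: 17, 17, 17, 17, 17, 15, 15, 15, 14, 14, 14, 14, 13, 13.
17 m³ → container 1 (remaining 23 m³)
17 m³ → container 1 (remaining 6 m³)
17 m³ → container 2 (remaining 23 m³)
17 m³ → container 2 (remaining 6 m³)
17 m³ → container 3 (remaining 23 m³)
15 m³ → container 3 (remaining 8 m³)
15 m³ → container 4 (remaining 25 m³)
15 m³ → container 4 (remaining 10 m³)
14 m³ → container 5 (remaining 26 m³)
14 m³ → container 5 (remaining 12 m³)
14 m³ → container 6 (remaining 26 m³)
14 m³ → container 6 (remaining 12 m³)
13 m³ → container 7 (remaining 27 m³)
13 m³ → container 7 (remaining 14 m³)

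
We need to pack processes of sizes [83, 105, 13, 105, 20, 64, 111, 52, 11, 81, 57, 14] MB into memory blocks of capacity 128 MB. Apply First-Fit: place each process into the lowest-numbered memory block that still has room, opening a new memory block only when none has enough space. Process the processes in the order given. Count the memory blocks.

83 MB → memory block 1 (remaining 45 MB)
105 MB → memory block 2 (remaining 23 MB)
13 MB → memory block 1 (remaining 32 MB)
105 MB → memory block 3 (remaining 23 MB)
20 MB → memory block 1 (remaining 12 MB)
64 MB → memory block 4 (remaining 64 MB)
111 MB → memory block 5 (remaining 17 MB)
52 MB → memory block 4 (remaining 12 MB)
11 MB → memory block 1 (remaining 1 MB)
81 MB → memory block 6 (remaining 47 MB)
57 MB → memory block 7 (remaining 71 MB)
14 MB → memory block 2 (remaining 9 MB)
Final memory blocks: [83,13,20,11] [105,14] [105] [64,52] [111] [81] [57].

7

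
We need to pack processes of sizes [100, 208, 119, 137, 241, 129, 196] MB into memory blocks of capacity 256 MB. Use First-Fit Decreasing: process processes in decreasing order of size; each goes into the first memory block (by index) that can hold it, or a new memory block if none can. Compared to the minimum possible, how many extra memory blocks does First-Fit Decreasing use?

First-Fit Decreasing: [241] [208] [196] [137,119] [129,100] → 5 memory blocks.
Total size 1130 MB; any packing needs at least ⌈1130/256⌉ = 5 memory blocks.
So 5 is already optimal.

0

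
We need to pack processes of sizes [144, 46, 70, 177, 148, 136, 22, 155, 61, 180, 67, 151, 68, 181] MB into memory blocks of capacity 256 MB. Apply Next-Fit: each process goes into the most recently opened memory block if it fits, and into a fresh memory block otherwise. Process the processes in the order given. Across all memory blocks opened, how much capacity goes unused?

442

144 MB → memory block 1 (remaining 112 MB)
46 MB → memory block 1 (remaining 66 MB)
70 MB → memory block 2 (remaining 186 MB)
177 MB → memory block 2 (remaining 9 MB)
148 MB → memory block 3 (remaining 108 MB)
136 MB → memory block 4 (remaining 120 MB)
22 MB → memory block 4 (remaining 98 MB)
155 MB → memory block 5 (remaining 101 MB)
61 MB → memory block 5 (remaining 40 MB)
180 MB → memory block 6 (remaining 76 MB)
67 MB → memory block 6 (remaining 9 MB)
151 MB → memory block 7 (remaining 105 MB)
68 MB → memory block 7 (remaining 37 MB)
181 MB → memory block 8 (remaining 75 MB)
8 memory blocks × 256 MB = 2048 MB; used 1606 MB; unused 442 MB.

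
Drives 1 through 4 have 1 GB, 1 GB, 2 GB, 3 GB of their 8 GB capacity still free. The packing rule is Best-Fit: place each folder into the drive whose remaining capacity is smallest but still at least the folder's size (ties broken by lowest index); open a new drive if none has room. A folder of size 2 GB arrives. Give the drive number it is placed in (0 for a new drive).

3

Drives with room: drive 3 (2 GB), drive 4 (3 GB).
Tightest fit is drive 3 with 2 GB free.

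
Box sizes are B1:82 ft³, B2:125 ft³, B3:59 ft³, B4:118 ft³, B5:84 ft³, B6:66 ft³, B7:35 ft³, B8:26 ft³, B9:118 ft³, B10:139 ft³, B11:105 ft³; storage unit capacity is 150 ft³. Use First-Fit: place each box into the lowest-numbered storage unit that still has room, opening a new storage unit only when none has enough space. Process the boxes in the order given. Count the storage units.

storage unit 1: place B1 (82 ft³), 68 ft³ left
storage unit 2: place B2 (125 ft³), 25 ft³ left
storage unit 1: place B3 (59 ft³), 9 ft³ left
storage unit 3: place B4 (118 ft³), 32 ft³ left
storage unit 4: place B5 (84 ft³), 66 ft³ left
storage unit 4: place B6 (66 ft³), 0 ft³ left
storage unit 5: place B7 (35 ft³), 115 ft³ left
storage unit 3: place B8 (26 ft³), 6 ft³ left
storage unit 6: place B9 (118 ft³), 32 ft³ left
storage unit 7: place B10 (139 ft³), 11 ft³ left
storage unit 5: place B11 (105 ft³), 10 ft³ left

7 storage units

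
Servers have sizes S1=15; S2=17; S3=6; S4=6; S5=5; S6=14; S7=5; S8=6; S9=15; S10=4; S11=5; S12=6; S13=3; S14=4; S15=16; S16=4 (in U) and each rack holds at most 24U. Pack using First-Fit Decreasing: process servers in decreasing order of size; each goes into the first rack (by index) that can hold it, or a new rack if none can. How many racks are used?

Sorted descending: 17, 16, 15, 15, 14, 6, 6, 6, 6, 5, 5, 5, 4, 4, 4, 3.
rack 1: place 17U, 7U left
rack 2: place 16U, 8U left
rack 3: place 15U, 9U left
rack 4: place 15U, 9U left
rack 5: place 14U, 10U left
rack 1: place 6U, 1U left
rack 2: place 6U, 2U left
rack 3: place 6U, 3U left
rack 4: place 6U, 3U left
rack 5: place 5U, 5U left
rack 5: place 5U, 0U left
rack 6: place 5U, 19U left
rack 6: place 4U, 15U left
rack 6: place 4U, 11U left
rack 6: place 4U, 7U left
rack 3: place 3U, 0U left

6 racks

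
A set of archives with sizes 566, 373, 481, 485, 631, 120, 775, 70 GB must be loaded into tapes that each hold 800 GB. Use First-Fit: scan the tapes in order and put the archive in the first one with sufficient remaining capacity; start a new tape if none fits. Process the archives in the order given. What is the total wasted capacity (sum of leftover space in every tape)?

1299

tape 1: place 566 GB, 234 GB left
tape 2: place 373 GB, 427 GB left
tape 3: place 481 GB, 319 GB left
tape 4: place 485 GB, 315 GB left
tape 5: place 631 GB, 169 GB left
tape 1: place 120 GB, 114 GB left
tape 6: place 775 GB, 25 GB left
tape 1: place 70 GB, 44 GB left
6 tapes × 800 GB = 4800 GB; used 3501 GB; unused 1299 GB.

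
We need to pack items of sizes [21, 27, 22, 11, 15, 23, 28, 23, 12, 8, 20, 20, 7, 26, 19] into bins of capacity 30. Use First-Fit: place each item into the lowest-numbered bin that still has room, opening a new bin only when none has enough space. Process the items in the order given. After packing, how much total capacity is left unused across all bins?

78

bin 1: place 21, 9 left
bin 2: place 27, 3 left
bin 3: place 22, 8 left
bin 4: place 11, 19 left
bin 4: place 15, 4 left
bin 5: place 23, 7 left
bin 6: place 28, 2 left
bin 7: place 23, 7 left
bin 8: place 12, 18 left
bin 1: place 8, 1 left
bin 9: place 20, 10 left
bin 10: place 20, 10 left
bin 3: place 7, 1 left
bin 11: place 26, 4 left
bin 12: place 19, 11 left
12 bins × 30 = 360; used 282; unused 78.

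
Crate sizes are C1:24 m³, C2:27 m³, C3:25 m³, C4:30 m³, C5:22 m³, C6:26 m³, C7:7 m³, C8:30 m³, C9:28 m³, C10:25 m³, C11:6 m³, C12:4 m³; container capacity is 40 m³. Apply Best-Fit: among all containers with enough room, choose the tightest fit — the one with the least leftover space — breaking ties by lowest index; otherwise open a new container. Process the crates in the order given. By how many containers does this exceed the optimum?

0

Best-Fit: [24] [27] [25] [30,7] [22] [26] [30,6,4] [28] [25] → 9 containers.
9 crates exceed 20 m³ (half the capacity), and no two of those can share a container, so at least 9 containers are needed.
So 9 is already optimal.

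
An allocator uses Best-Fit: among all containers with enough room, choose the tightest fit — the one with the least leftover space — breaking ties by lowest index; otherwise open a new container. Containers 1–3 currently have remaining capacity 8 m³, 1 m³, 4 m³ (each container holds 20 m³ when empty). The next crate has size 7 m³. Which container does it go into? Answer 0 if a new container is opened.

1

Containers with room: container 1 (8 m³).
Tightest fit is container 1 with 8 m³ free.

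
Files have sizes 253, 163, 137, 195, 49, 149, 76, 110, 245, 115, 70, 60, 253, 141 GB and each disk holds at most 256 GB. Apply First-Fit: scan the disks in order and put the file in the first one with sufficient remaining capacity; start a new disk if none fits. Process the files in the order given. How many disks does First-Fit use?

9

253 GB → disk 1 (remaining 3 GB)
163 GB → disk 2 (remaining 93 GB)
137 GB → disk 3 (remaining 119 GB)
195 GB → disk 4 (remaining 61 GB)
49 GB → disk 2 (remaining 44 GB)
149 GB → disk 5 (remaining 107 GB)
76 GB → disk 3 (remaining 43 GB)
110 GB → disk 6 (remaining 146 GB)
245 GB → disk 7 (remaining 11 GB)
115 GB → disk 6 (remaining 31 GB)
70 GB → disk 5 (remaining 37 GB)
60 GB → disk 4 (remaining 1 GB)
253 GB → disk 8 (remaining 3 GB)
141 GB → disk 9 (remaining 115 GB)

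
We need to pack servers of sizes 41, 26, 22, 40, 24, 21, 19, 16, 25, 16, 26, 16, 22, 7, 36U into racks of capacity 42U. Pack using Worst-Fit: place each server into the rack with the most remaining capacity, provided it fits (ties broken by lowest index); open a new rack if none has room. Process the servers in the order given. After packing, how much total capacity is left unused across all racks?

rack 1: place 41U, 1U left
rack 2: place 26U, 16U left
rack 3: place 22U, 20U left
rack 4: place 40U, 2U left
rack 5: place 24U, 18U left
rack 6: place 21U, 21U left
rack 6: place 19U, 2U left
rack 3: place 16U, 4U left
rack 7: place 25U, 17U left
rack 5: place 16U, 2U left
rack 8: place 26U, 16U left
rack 7: place 16U, 1U left
rack 9: place 22U, 20U left
rack 9: place 7U, 13U left
rack 10: place 36U, 6U left
10 racks × 42U = 420U; used 357U; unused 63U.

63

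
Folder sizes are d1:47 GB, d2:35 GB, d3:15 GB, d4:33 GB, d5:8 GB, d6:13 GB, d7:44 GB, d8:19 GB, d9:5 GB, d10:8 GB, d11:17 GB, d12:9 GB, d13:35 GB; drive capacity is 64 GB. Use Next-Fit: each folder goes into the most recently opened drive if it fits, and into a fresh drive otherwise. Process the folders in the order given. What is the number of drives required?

Put d1 (47 GB) in drive 1; 17 GB remain.
Put d2 (35 GB) in drive 2; 29 GB remain.
Put d3 (15 GB) in drive 2; 14 GB remain.
Put d4 (33 GB) in drive 3; 31 GB remain.
Put d5 (8 GB) in drive 3; 23 GB remain.
Put d6 (13 GB) in drive 3; 10 GB remain.
Put d7 (44 GB) in drive 4; 20 GB remain.
Put d8 (19 GB) in drive 4; 1 GB remain.
Put d9 (5 GB) in drive 5; 59 GB remain.
Put d10 (8 GB) in drive 5; 51 GB remain.
Put d11 (17 GB) in drive 5; 34 GB remain.
Put d12 (9 GB) in drive 5; 25 GB remain.
Put d13 (35 GB) in drive 6; 29 GB remain.

6 drives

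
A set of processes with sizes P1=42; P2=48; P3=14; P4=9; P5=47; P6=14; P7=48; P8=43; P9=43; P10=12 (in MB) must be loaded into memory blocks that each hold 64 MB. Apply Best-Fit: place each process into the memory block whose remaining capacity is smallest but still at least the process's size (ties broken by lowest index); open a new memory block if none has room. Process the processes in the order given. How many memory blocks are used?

P1 (42 MB) → memory block 1 (remaining 22 MB)
P2 (48 MB) → memory block 2 (remaining 16 MB)
P3 (14 MB) → memory block 2 (remaining 2 MB)
P4 (9 MB) → memory block 1 (remaining 13 MB)
P5 (47 MB) → memory block 3 (remaining 17 MB)
P6 (14 MB) → memory block 3 (remaining 3 MB)
P7 (48 MB) → memory block 4 (remaining 16 MB)
P8 (43 MB) → memory block 5 (remaining 21 MB)
P9 (43 MB) → memory block 6 (remaining 21 MB)
P10 (12 MB) → memory block 1 (remaining 1 MB)

6 memory blocks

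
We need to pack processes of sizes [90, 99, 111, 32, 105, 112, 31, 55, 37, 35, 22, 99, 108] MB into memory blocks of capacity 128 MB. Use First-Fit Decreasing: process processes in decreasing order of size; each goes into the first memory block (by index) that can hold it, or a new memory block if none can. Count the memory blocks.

9

Sorted descending: 112, 111, 108, 105, 99, 99, 90, 55, 37, 35, 32, 31, 22.
Put 112 MB in memory block 1; 16 MB remain.
Put 111 MB in memory block 2; 17 MB remain.
Put 108 MB in memory block 3; 20 MB remain.
Put 105 MB in memory block 4; 23 MB remain.
Put 99 MB in memory block 5; 29 MB remain.
Put 99 MB in memory block 6; 29 MB remain.
Put 90 MB in memory block 7; 38 MB remain.
Put 55 MB in memory block 8; 73 MB remain.
Put 37 MB in memory block 7; 1 MB remain.
Put 35 MB in memory block 8; 38 MB remain.
Put 32 MB in memory block 8; 6 MB remain.
Put 31 MB in memory block 9; 97 MB remain.
Put 22 MB in memory block 4; 1 MB remain.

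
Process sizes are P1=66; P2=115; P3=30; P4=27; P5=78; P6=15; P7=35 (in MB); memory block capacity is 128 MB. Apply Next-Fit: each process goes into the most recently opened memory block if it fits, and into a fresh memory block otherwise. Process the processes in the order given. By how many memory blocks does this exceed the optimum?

1

Next-Fit: [66] [115] [30,27] [78,15,35] → 4 memory blocks.
Total size 366 MB; any packing needs at least ⌈366/128⌉ = 3 memory blocks.
An optimal packing achieves that bound: [115] [78,35,15] [66,30,27] → 3 memory blocks.
Excess: 4 − 3 = 1.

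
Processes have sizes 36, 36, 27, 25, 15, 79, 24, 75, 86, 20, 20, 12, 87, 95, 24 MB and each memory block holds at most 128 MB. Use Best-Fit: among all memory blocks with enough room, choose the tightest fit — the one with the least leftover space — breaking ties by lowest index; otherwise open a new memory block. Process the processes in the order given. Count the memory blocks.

36 MB → memory block 1 (remaining 92 MB)
36 MB → memory block 1 (remaining 56 MB)
27 MB → memory block 1 (remaining 29 MB)
25 MB → memory block 1 (remaining 4 MB)
15 MB → memory block 2 (remaining 113 MB)
79 MB → memory block 2 (remaining 34 MB)
24 MB → memory block 2 (remaining 10 MB)
75 MB → memory block 3 (remaining 53 MB)
86 MB → memory block 4 (remaining 42 MB)
20 MB → memory block 4 (remaining 22 MB)
20 MB → memory block 4 (remaining 2 MB)
12 MB → memory block 3 (remaining 41 MB)
87 MB → memory block 5 (remaining 41 MB)
95 MB → memory block 6 (remaining 33 MB)
24 MB → memory block 6 (remaining 9 MB)

6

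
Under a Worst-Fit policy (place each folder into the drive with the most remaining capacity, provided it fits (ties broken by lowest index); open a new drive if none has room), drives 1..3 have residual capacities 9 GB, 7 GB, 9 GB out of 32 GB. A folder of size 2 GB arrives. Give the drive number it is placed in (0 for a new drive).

Drives with room: drive 1 (9 GB), drive 2 (7 GB), drive 3 (9 GB).
Most room is drive 1 with 9 GB free.

1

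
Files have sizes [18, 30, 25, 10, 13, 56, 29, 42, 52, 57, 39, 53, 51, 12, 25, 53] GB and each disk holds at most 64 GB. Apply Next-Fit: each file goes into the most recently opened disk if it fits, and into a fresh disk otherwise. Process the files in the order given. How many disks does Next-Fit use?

18 GB → disk 1 (remaining 46 GB)
30 GB → disk 1 (remaining 16 GB)
25 GB → disk 2 (remaining 39 GB)
10 GB → disk 2 (remaining 29 GB)
13 GB → disk 2 (remaining 16 GB)
56 GB → disk 3 (remaining 8 GB)
29 GB → disk 4 (remaining 35 GB)
42 GB → disk 5 (remaining 22 GB)
52 GB → disk 6 (remaining 12 GB)
57 GB → disk 7 (remaining 7 GB)
39 GB → disk 8 (remaining 25 GB)
53 GB → disk 9 (remaining 11 GB)
51 GB → disk 10 (remaining 13 GB)
12 GB → disk 10 (remaining 1 GB)
25 GB → disk 11 (remaining 39 GB)
53 GB → disk 12 (remaining 11 GB)

12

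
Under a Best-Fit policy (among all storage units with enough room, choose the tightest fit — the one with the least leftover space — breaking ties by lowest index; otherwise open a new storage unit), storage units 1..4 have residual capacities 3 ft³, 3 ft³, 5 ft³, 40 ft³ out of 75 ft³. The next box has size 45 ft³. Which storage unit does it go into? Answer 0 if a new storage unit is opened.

0

No storage unit has ≥ 45 ft³ free, so a new storage unit is opened.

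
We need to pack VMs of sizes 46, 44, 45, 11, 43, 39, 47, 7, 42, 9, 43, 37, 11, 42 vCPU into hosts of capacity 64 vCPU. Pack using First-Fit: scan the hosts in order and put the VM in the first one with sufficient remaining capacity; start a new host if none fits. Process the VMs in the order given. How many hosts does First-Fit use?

10

host 1: place 46 vCPU, 18 vCPU left
host 2: place 44 vCPU, 20 vCPU left
host 3: place 45 vCPU, 19 vCPU left
host 1: place 11 vCPU, 7 vCPU left
host 4: place 43 vCPU, 21 vCPU left
host 5: place 39 vCPU, 25 vCPU left
host 6: place 47 vCPU, 17 vCPU left
host 1: place 7 vCPU, 0 vCPU left
host 7: place 42 vCPU, 22 vCPU left
host 2: place 9 vCPU, 11 vCPU left
host 8: place 43 vCPU, 21 vCPU left
host 9: place 37 vCPU, 27 vCPU left
host 2: place 11 vCPU, 0 vCPU left
host 10: place 42 vCPU, 22 vCPU left
Final hosts: [46,11,7] [44,9,11] [45] [43] [39] [47] [42] [43] [37] [42].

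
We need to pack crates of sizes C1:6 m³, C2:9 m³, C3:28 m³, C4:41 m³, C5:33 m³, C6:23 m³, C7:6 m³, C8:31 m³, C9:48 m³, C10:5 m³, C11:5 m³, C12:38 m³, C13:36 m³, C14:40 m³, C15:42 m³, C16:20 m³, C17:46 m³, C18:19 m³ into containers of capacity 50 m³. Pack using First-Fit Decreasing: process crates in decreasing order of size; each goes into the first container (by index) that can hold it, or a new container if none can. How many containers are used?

11

Sorted descending: 48, 46, 42, 41, 40, 38, 36, 33, 31, 28, 23, 20, 19, 9, 6, 6, 5, 5.
48 m³ → container 1 (remaining 2 m³)
46 m³ → container 2 (remaining 4 m³)
42 m³ → container 3 (remaining 8 m³)
41 m³ → container 4 (remaining 9 m³)
40 m³ → container 5 (remaining 10 m³)
38 m³ → container 6 (remaining 12 m³)
36 m³ → container 7 (remaining 14 m³)
33 m³ → container 8 (remaining 17 m³)
31 m³ → container 9 (remaining 19 m³)
28 m³ → container 10 (remaining 22 m³)
23 m³ → container 11 (remaining 27 m³)
20 m³ → container 10 (remaining 2 m³)
19 m³ → container 9 (remaining 0 m³)
9 m³ → container 4 (remaining 0 m³)
6 m³ → container 3 (remaining 2 m³)
6 m³ → container 5 (remaining 4 m³)
5 m³ → container 6 (remaining 7 m³)
5 m³ → container 6 (remaining 2 m³)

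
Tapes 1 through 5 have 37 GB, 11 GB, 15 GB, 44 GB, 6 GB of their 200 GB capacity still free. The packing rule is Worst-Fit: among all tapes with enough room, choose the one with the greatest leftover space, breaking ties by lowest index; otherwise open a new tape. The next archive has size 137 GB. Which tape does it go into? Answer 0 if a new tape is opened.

No tape has ≥ 137 GB free, so a new tape is opened.

0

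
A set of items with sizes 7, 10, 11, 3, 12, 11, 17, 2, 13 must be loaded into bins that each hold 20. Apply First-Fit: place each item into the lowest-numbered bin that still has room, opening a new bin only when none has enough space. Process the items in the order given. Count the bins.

6 bins

7 → bin 1 (remaining 13)
10 → bin 1 (remaining 3)
11 → bin 2 (remaining 9)
3 → bin 1 (remaining 0)
12 → bin 3 (remaining 8)
11 → bin 4 (remaining 9)
17 → bin 5 (remaining 3)
2 → bin 2 (remaining 7)
13 → bin 6 (remaining 7)
Final bins: [7,10,3] [11,2] [12] [11] [17] [13].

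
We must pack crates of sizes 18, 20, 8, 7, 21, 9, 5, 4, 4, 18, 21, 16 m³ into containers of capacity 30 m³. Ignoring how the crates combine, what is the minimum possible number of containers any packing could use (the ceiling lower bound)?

6

Total size = 18 + 20 + 8 + 7 + 21 + 9 + 5 + 4 + 4 + 18 + 21 + 16 = 151 m³.
⌈151 / 30⌉ = 6.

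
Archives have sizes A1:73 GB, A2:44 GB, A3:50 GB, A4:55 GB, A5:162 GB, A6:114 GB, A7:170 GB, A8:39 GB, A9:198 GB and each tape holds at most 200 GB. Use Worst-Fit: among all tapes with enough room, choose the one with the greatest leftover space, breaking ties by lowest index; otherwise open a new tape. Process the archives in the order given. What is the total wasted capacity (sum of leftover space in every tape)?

295

Put A1 (73 GB) in tape 1; 127 GB remain.
Put A2 (44 GB) in tape 1; 83 GB remain.
Put A3 (50 GB) in tape 1; 33 GB remain.
Put A4 (55 GB) in tape 2; 145 GB remain.
Put A5 (162 GB) in tape 3; 38 GB remain.
Put A6 (114 GB) in tape 2; 31 GB remain.
Put A7 (170 GB) in tape 4; 30 GB remain.
Put A8 (39 GB) in tape 5; 161 GB remain.
Put A9 (198 GB) in tape 6; 2 GB remain.
6 tapes × 200 GB = 1200 GB; used 905 GB; unused 295 GB.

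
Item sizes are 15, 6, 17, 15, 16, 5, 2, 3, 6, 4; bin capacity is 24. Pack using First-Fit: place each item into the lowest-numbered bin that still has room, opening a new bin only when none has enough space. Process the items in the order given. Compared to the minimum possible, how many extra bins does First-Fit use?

0

First-Fit: [15,6,2] [17,5] [15,3,6] [16,4] → 4 bins.
Total size 89; any packing needs at least ⌈89/24⌉ = 4 bins.
So 4 is already optimal.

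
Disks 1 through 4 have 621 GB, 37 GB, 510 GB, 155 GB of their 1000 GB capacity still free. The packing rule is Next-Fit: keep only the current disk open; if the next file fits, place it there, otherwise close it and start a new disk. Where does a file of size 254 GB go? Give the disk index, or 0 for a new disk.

0

Next-Fit only looks at disk 4, which has 155 GB free.
254 GB does not fit, so a new disk is opened.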